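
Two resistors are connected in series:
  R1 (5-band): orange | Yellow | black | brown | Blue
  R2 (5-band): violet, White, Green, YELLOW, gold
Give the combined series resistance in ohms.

R1: orange, yellow, black → 340; brown ×10 → 3400 Ω.
R2: violet, white, green → 795; yellow ×10^4 → 7950000 Ω.
Series: 3400 + 7950000 = 7953400 Ω.

7953400 Ω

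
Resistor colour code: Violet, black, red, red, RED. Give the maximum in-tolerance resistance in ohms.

71604 Ω

Violet → 7 (first significant figure)
Black → 0 (second significant figure)
Red → 2 (third significant figure)
Red → ×10^2 multiplier
Red → ±2% tolerance
702 × 100 = 70200 Ω
Maximum = 70200 × (1 + 2/100) = 71604 Ω.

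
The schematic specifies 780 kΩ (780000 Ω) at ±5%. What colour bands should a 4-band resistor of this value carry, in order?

780000 Ω = 78 × 10^4.
7 → violet
8 → grey
Multiplier 10^4 → yellow.
±5% tolerance → gold.

violet, grey, yellow, gold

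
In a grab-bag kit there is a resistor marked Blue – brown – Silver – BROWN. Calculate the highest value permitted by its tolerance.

Blue → 6 (first significant figure)
Brown → 1 (second significant figure)
Silver → ×0.01 multiplier
Brown → ±1% tolerance
61 × 0.01 = 0.61 Ω
Highest = 0.61 × (1 + 1/100) = 0.6161 Ω.

0.6161 Ω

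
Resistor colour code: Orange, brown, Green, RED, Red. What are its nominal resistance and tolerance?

Orange → 3 (first significant figure)
Brown → 1 (second significant figure)
Green → 5 (third significant figure)
Red → ×10^2 multiplier
Red → ±2% tolerance
315 × 100 = 31500 Ω

31500 Ω ±2%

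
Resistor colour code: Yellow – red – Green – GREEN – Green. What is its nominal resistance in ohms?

Yellow → 4 (first significant figure)
Red → 2 (second significant figure)
Green → 5 (third significant figure)
Green → ×10^5 multiplier
425 × 100000 = 42500000 Ω

42500000 Ω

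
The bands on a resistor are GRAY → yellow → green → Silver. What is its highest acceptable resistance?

9240000 Ω

Grey → 8 (first significant figure)
Yellow → 4 (second significant figure)
Green → ×10^5 multiplier
Silver → ±10% tolerance
84 × 100000 = 8400000 Ω
Highest = 8400000 × (1 + 10/100) = 9240000 Ω.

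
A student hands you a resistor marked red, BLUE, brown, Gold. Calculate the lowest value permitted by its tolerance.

Red → 2 (first significant figure)
Blue → 6 (second significant figure)
Brown → ×10 multiplier
Gold → ±5% tolerance
26 × 10 = 260 Ω
Lowest = 260 × (1 − 5/100) = 247 Ω.

247 Ω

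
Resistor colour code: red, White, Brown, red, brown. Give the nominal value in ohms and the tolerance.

29100 Ω ±1%

Red → 2 (first significant figure)
White → 9 (second significant figure)
Brown → 1 (third significant figure)
Red → ×10^2 multiplier
Brown → ±1% tolerance
291 × 100 = 29100 Ω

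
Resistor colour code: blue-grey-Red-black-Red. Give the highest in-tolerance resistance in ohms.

695.64 Ω

Blue → 6 (first significant figure)
Grey → 8 (second significant figure)
Red → 2 (third significant figure)
Black → ×1 multiplier
Red → ±2% tolerance
682 × 1 = 682 Ω
Highest = 682 × (1 + 2/100) = 695.64 Ω.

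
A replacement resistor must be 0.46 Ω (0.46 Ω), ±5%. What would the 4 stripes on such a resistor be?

0.46 Ω = 46 × 10^-2.
4 → yellow
6 → blue
Multiplier 10^-2 → silver.
±5% tolerance → gold.

yellow, blue, silver, gold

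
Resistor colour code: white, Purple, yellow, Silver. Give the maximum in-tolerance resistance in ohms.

1067000 Ω

White → 9 (first significant figure)
Violet → 7 (second significant figure)
Yellow → ×10^4 multiplier
Silver → ±10% tolerance
97 × 10000 = 970000 Ω
Maximum = 970000 × (1 + 10/100) = 1067000 Ω.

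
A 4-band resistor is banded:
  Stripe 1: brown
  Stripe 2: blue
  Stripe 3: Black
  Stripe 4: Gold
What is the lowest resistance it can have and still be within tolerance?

15.2 Ω

Brown → 1 (first significant figure)
Blue → 6 (second significant figure)
Black → ×1 multiplier
Gold → ±5% tolerance
16 × 1 = 16 Ω
Lowest = 16 × (1 − 5/100) = 15.2 Ω.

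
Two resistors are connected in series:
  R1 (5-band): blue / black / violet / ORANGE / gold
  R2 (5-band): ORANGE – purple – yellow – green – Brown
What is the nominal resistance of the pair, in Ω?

38007000 Ω

R1: blue, black, violet → 607; orange ×10^3 → 607000 Ω.
R2: orange, violet, yellow → 374; green ×10^5 → 37400000 Ω.
Series: 607000 + 37400000 = 38007000 Ω.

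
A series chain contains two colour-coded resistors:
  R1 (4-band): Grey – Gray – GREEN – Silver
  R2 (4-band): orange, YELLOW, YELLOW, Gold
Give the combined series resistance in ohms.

9140000 Ω

R1: grey, grey → 88; green ×10^5 → 8800000 Ω.
R2: orange, yellow → 34; yellow ×10^4 → 340000 Ω.
Series: 8800000 + 340000 = 9140000 Ω.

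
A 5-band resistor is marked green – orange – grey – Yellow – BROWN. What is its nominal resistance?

5380000 Ω

Green → 5 (first significant figure)
Orange → 3 (second significant figure)
Grey → 8 (third significant figure)
Yellow → ×10^4 multiplier
538 × 10000 = 5380000 Ω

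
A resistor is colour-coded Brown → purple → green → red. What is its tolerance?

±2%

The last band, red, is the tolerance band.
Red corresponds to ±2%.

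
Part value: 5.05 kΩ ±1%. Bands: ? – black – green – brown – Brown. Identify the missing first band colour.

green

5050 Ω = 505 × 10^1.
The first band gives digit 5 of the significand, and 5 is green.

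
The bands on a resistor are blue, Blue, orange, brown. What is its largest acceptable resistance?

66660 Ω

Blue → 6 (first significant figure)
Blue → 6 (second significant figure)
Orange → ×10^3 multiplier
Brown → ±1% tolerance
66 × 1000 = 66000 Ω
Largest = 66000 × (1 + 1/100) = 66660 Ω.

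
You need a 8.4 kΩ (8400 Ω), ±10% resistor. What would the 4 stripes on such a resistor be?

grey, yellow, red, silver

8400 Ω = 84 × 10^2.
8 → grey
4 → yellow
Multiplier 10^2 → red.
±10% tolerance → silver.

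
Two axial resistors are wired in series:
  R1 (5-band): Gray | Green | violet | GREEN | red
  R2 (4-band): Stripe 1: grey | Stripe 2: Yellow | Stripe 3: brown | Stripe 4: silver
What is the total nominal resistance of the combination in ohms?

85700840 Ω

R1: grey, green, violet → 857; green ×10^5 → 85700000 Ω.
R2: grey, yellow → 84; brown ×10 → 840 Ω.
Series: 85700000 + 840 = 85700840 Ω.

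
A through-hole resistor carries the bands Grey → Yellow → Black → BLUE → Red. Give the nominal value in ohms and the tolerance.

Grey → 8 (first significant figure)
Yellow → 4 (second significant figure)
Black → 0 (third significant figure)
Blue → ×10^6 multiplier
Red → ±2% tolerance
840 × 1000000 = 840000000 Ω

840000000 Ω ±2%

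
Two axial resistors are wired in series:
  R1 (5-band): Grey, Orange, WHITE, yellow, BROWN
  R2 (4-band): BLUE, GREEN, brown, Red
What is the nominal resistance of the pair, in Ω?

8390650 Ω

R1: grey, orange, white → 839; yellow ×10^4 → 8390000 Ω.
R2: blue, green → 65; brown ×10 → 650 Ω.
Series: 8390000 + 650 = 8390650 Ω.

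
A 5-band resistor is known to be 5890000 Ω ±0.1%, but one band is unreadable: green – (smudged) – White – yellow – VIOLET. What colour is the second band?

5890000 Ω = 589 × 10^4.
The second band gives digit 8 of the significand, and 8 is grey.

grey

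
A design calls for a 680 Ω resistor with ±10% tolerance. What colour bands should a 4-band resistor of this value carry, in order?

blue, grey, brown, silver

680 Ω = 68 × 10^1.
6 → blue
8 → grey
Multiplier 10^1 → brown.
±10% tolerance → silver.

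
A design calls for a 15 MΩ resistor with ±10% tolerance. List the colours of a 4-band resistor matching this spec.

15000000 Ω = 15 × 10^6.
1 → brown
5 → green
Multiplier 10^6 → blue.
±10% tolerance → silver.

brown, green, blue, silver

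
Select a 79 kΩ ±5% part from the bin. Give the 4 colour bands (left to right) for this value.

79000 Ω = 79 × 10^3.
7 → violet
9 → white
Multiplier 10^3 → orange.
±5% tolerance → gold.

violet, white, orange, gold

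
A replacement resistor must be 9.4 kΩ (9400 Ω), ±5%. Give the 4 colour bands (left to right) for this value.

white, yellow, red, gold

9400 Ω = 94 × 10^2.
9 → white
4 → yellow
Multiplier 10^2 → red.
±5% tolerance → gold.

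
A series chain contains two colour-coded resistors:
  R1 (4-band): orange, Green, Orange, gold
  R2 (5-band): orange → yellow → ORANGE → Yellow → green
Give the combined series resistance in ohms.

R1: orange, green → 35; orange ×10^3 → 35000 Ω.
R2: orange, yellow, orange → 343; yellow ×10^4 → 3430000 Ω.
Series: 35000 + 3430000 = 3465000 Ω.

3465000 Ω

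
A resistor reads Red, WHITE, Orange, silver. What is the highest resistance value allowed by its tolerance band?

Red → 2 (first significant figure)
White → 9 (second significant figure)
Orange → ×10^3 multiplier
Silver → ±10% tolerance
29 × 1000 = 29000 Ω
Highest = 29000 × (1 + 10/100) = 31900 Ω.

31900 Ω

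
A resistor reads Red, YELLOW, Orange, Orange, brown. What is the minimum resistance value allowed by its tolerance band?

Red → 2 (first significant figure)
Yellow → 4 (second significant figure)
Orange → 3 (third significant figure)
Orange → ×10^3 multiplier
Brown → ±1% tolerance
243 × 1000 = 243000 Ω
Minimum = 243000 × (1 − 1/100) = 240570 Ω.

240570 Ω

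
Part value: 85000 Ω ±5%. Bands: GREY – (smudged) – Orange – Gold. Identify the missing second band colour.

85000 Ω = 85 × 10^3.
The second band gives digit 5 of the significand, and 5 is green.

green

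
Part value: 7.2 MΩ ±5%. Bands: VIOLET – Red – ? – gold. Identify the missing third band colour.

7200000 Ω = 72 × 10^5.
The third band is the multiplier, 10^5, which is green.

green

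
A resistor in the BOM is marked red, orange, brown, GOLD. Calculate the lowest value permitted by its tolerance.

Red → 2 (first significant figure)
Orange → 3 (second significant figure)
Brown → ×10 multiplier
Gold → ±5% tolerance
23 × 10 = 230 Ω
Lowest = 230 × (1 − 5/100) = 218.5 Ω.

218.5 Ω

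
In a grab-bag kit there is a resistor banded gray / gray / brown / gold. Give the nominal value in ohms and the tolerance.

Grey → 8 (first significant figure)
Grey → 8 (second significant figure)
Brown → ×10 multiplier
Gold → ±5% tolerance
88 × 10 = 880 Ω

880 Ω ±5%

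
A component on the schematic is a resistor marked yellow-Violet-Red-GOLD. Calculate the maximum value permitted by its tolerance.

Yellow → 4 (first significant figure)
Violet → 7 (second significant figure)
Red → ×10^2 multiplier
Gold → ±5% tolerance
47 × 100 = 4700 Ω
Maximum = 4700 × (1 + 5/100) = 4935 Ω.

4935 Ω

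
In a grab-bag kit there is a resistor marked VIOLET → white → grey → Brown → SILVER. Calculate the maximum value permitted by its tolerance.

Violet → 7 (first significant figure)
White → 9 (second significant figure)
Grey → 8 (third significant figure)
Brown → ×10 multiplier
Silver → ±10% tolerance
798 × 10 = 7980 Ω
Maximum = 7980 × (1 + 10/100) = 8778 Ω.

8778 Ω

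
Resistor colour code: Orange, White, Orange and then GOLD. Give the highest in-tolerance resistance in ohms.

40950 Ω

Orange → 3 (first significant figure)
White → 9 (second significant figure)
Orange → ×10^3 multiplier
Gold → ±5% tolerance
39 × 1000 = 39000 Ω
Highest = 39000 × (1 + 5/100) = 40950 Ω.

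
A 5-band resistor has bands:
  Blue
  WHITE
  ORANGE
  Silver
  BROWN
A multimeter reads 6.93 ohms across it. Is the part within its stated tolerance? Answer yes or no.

Blue → 6 (first significant figure)
White → 9 (second significant figure)
Orange → 3 (third significant figure)
Silver → ×0.01 multiplier
Brown → ±1% tolerance
693 × 0.01 = 6.93 Ω
Allowed range: 6.8607 Ω to 6.9993 Ω.
6.93 ohms lies inside that range.

yes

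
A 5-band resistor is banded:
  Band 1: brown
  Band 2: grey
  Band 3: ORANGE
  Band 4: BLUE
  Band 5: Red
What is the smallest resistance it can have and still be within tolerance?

179340000 Ω

Brown → 1 (first significant figure)
Grey → 8 (second significant figure)
Orange → 3 (third significant figure)
Blue → ×10^6 multiplier
Red → ±2% tolerance
183 × 1000000 = 183000000 Ω
Smallest = 183000000 × (1 − 2/100) = 179340000 Ω.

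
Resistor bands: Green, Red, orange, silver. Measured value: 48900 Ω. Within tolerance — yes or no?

yes

Green → 5 (first significant figure)
Red → 2 (second significant figure)
Orange → ×10^3 multiplier
Silver → ±10% tolerance
52 × 1000 = 52000 Ω
Allowed range: 46800 Ω to 57200 Ω.
48900 Ω lies inside that range.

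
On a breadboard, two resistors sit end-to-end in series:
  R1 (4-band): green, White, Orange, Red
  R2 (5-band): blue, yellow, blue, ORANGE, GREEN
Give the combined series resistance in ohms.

R1: green, white → 59; orange ×10^3 → 59000 Ω.
R2: blue, yellow, blue → 646; orange ×10^3 → 646000 Ω.
Series: 59000 + 646000 = 705000 Ω.

705000 Ω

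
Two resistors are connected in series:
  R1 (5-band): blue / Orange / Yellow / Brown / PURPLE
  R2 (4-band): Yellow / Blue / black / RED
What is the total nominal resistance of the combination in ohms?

6386 Ω

R1: blue, orange, yellow → 634; brown ×10 → 6340 Ω.
R2: yellow, blue → 46; black ×1 → 46 Ω.
Series: 6340 + 46 = 6386 Ω.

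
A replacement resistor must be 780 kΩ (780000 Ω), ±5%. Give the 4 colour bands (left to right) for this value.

780000 Ω = 78 × 10^4.
7 → violet
8 → grey
Multiplier 10^4 → yellow.
±5% tolerance → gold.

violet, grey, yellow, gold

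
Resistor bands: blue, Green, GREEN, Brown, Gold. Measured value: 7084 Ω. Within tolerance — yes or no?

Blue → 6 (first significant figure)
Green → 5 (second significant figure)
Green → 5 (third significant figure)
Brown → ×10 multiplier
Gold → ±5% tolerance
655 × 10 = 6550 Ω
Allowed range: 6222.5 Ω to 6877.5 Ω.
7084 Ω lies outside that range.

no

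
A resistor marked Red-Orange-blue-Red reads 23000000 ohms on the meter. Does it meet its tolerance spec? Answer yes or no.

Red → 2 (first significant figure)
Orange → 3 (second significant figure)
Blue → ×10^6 multiplier
Red → ±2% tolerance
23 × 1000000 = 23000000 Ω
Allowed range: 22540000 Ω to 23460000 Ω.
23000000 ohms lies inside that range.

yes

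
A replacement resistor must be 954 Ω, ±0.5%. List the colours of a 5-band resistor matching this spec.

954 Ω = 954 × 10^0.
9 → white
5 → green
4 → yellow
Multiplier 10^0 → black.
±0.5% tolerance → green.

white, green, yellow, black, green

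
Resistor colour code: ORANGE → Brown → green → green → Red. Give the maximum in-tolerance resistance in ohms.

Orange → 3 (first significant figure)
Brown → 1 (second significant figure)
Green → 5 (third significant figure)
Green → ×10^5 multiplier
Red → ±2% tolerance
315 × 100000 = 31500000 Ω
Maximum = 31500000 × (1 + 2/100) = 32130000 Ω.

32130000 Ω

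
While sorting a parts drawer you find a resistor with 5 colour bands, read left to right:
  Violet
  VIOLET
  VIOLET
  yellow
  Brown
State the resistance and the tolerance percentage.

Violet → 7 (first significant figure)
Violet → 7 (second significant figure)
Violet → 7 (third significant figure)
Yellow → ×10^4 multiplier
Brown → ±1% tolerance
777 × 10000 = 7770000 Ω

7770000 Ω ±1%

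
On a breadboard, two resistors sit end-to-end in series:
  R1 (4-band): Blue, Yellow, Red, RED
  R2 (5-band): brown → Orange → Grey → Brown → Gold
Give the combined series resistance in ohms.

7780 Ω

R1: blue, yellow → 64; red ×10^2 → 6400 Ω.
R2: brown, orange, grey → 138; brown ×10 → 1380 Ω.
Series: 6400 + 1380 = 7780 Ω.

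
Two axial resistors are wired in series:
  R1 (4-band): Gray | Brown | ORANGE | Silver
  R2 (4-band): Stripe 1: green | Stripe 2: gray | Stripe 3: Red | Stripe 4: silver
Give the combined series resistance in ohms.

R1: grey, brown → 81; orange ×10^3 → 81000 Ω.
R2: green, grey → 58; red ×10^2 → 5800 Ω.
Series: 81000 + 5800 = 86800 Ω.

86800 Ω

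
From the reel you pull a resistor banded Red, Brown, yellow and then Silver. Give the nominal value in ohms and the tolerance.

210000 Ω ±10%

Red → 2 (first significant figure)
Brown → 1 (second significant figure)
Yellow → ×10^4 multiplier
Silver → ±10% tolerance
21 × 10000 = 210000 Ω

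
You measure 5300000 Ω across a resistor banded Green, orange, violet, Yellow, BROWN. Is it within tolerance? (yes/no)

no

Green → 5 (first significant figure)
Orange → 3 (second significant figure)
Violet → 7 (third significant figure)
Yellow → ×10^4 multiplier
Brown → ±1% tolerance
537 × 10000 = 5370000 Ω
Allowed range: 5316300 Ω to 5423700 Ω.
5300000 Ω lies outside that range.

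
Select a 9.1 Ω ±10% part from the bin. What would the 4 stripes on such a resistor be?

9.1 Ω = 91 × 10^-1.
9 → white
1 → brown
Multiplier 10^-1 → gold.
±10% tolerance → silver.

white, brown, gold, silver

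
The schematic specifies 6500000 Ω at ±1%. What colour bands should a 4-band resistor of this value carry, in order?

6500000 Ω = 65 × 10^5.
6 → blue
5 → green
Multiplier 10^5 → green.
±1% tolerance → brown.

blue, green, green, brown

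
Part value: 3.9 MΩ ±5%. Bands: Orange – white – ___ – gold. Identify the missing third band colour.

3900000 Ω = 39 × 10^5.
The third band is the multiplier, 10^5, which is green.

green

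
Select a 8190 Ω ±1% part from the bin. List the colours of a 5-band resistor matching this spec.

grey, brown, white, brown, brown

8190 Ω = 819 × 10^1.
8 → grey
1 → brown
9 → white
Multiplier 10^1 → brown.
±1% tolerance → brown.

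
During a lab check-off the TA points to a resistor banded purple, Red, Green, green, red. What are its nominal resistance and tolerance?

Violet → 7 (first significant figure)
Red → 2 (second significant figure)
Green → 5 (third significant figure)
Green → ×10^5 multiplier
Red → ±2% tolerance
725 × 100000 = 72500000 Ω

72500000 Ω ±2%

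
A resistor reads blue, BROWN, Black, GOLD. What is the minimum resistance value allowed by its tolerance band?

57.95 Ω

Blue → 6 (first significant figure)
Brown → 1 (second significant figure)
Black → ×1 multiplier
Gold → ±5% tolerance
61 × 1 = 61 Ω
Minimum = 61 × (1 − 5/100) = 57.95 Ω.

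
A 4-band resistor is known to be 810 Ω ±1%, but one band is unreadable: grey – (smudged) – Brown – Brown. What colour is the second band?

brown

810 Ω = 81 × 10^1.
The second band gives digit 1 of the significand, and 1 is brown.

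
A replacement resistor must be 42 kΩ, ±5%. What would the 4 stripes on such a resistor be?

yellow, red, orange, gold

42000 Ω = 42 × 10^3.
4 → yellow
2 → red
Multiplier 10^3 → orange.
±5% tolerance → gold.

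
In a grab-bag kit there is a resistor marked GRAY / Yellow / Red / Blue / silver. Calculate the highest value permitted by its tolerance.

926200000 Ω

Grey → 8 (first significant figure)
Yellow → 4 (second significant figure)
Red → 2 (third significant figure)
Blue → ×10^6 multiplier
Silver → ±10% tolerance
842 × 1000000 = 842000000 Ω
Highest = 842000000 × (1 + 10/100) = 926200000 Ω.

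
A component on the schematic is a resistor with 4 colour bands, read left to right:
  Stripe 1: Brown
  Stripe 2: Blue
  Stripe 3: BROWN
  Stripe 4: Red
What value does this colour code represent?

Brown → 1 (first significant figure)
Blue → 6 (second significant figure)
Brown → ×10 multiplier
16 × 10 = 160 Ω

160 Ω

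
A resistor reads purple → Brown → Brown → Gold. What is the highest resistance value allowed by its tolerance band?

745.5 Ω

Violet → 7 (first significant figure)
Brown → 1 (second significant figure)
Brown → ×10 multiplier
Gold → ±5% tolerance
71 × 10 = 710 Ω
Highest = 710 × (1 + 5/100) = 745.5 Ω.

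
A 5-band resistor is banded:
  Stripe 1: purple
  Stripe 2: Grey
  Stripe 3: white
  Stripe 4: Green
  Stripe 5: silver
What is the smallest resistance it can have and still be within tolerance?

71010000 Ω

Violet → 7 (first significant figure)
Grey → 8 (second significant figure)
White → 9 (third significant figure)
Green → ×10^5 multiplier
Silver → ±10% tolerance
789 × 100000 = 78900000 Ω
Smallest = 78900000 × (1 − 10/100) = 71010000 Ω.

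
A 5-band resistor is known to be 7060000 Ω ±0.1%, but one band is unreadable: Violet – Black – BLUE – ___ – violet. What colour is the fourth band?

7060000 Ω = 706 × 10^4.
The fourth band is the multiplier, 10^4, which is yellow.

yellow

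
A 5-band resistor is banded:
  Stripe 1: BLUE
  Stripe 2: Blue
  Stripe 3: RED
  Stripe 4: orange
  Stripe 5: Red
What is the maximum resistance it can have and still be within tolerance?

675240 Ω

Blue → 6 (first significant figure)
Blue → 6 (second significant figure)
Red → 2 (third significant figure)
Orange → ×10^3 multiplier
Red → ±2% tolerance
662 × 1000 = 662000 Ω
Maximum = 662000 × (1 + 2/100) = 675240 Ω.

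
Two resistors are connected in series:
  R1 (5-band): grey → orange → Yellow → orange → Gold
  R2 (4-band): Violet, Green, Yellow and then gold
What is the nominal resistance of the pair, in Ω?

1584000 Ω

R1: grey, orange, yellow → 834; orange ×10^3 → 834000 Ω.
R2: violet, green → 75; yellow ×10^4 → 750000 Ω.
Series: 834000 + 750000 = 1584000 Ω.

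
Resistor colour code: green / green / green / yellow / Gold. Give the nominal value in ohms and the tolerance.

Green → 5 (first significant figure)
Green → 5 (second significant figure)
Green → 5 (third significant figure)
Yellow → ×10^4 multiplier
Gold → ±5% tolerance
555 × 10000 = 5550000 Ω

5550000 Ω ±5%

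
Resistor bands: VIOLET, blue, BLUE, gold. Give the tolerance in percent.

The last band, gold, is the tolerance band.
Gold corresponds to ±5%.

±5%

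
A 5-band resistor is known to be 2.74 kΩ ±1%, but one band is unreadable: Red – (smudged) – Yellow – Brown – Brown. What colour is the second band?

violet

2740 Ω = 274 × 10^1.
The second band gives digit 7 of the significand, and 7 is violet.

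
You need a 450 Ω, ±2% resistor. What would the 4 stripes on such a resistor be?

yellow, green, brown, red

450 Ω = 45 × 10^1.
4 → yellow
5 → green
Multiplier 10^1 → brown.
±2% tolerance → red.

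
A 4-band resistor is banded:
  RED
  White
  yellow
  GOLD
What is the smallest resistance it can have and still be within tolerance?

Red → 2 (first significant figure)
White → 9 (second significant figure)
Yellow → ×10^4 multiplier
Gold → ±5% tolerance
29 × 10000 = 290000 Ω
Smallest = 290000 × (1 − 5/100) = 275500 Ω.

275500 Ω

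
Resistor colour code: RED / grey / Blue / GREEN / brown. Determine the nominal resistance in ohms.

28600000 Ω

Red → 2 (first significant figure)
Grey → 8 (second significant figure)
Blue → 6 (third significant figure)
Green → ×10^5 multiplier
286 × 100000 = 28600000 Ω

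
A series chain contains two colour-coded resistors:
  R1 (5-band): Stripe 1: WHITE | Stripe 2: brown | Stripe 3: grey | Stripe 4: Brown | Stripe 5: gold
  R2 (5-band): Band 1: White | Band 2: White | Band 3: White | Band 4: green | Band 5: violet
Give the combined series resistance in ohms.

99909180 Ω

R1: white, brown, grey → 918; brown ×10 → 9180 Ω.
R2: white, white, white → 999; green ×10^5 → 99900000 Ω.
Series: 9180 + 99900000 = 99909180 Ω.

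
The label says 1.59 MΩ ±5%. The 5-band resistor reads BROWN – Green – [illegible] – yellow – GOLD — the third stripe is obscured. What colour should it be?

1590000 Ω = 159 × 10^4.
The third band gives digit 9 of the significand, and 9 is white.

white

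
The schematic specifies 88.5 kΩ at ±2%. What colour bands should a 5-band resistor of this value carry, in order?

grey, grey, green, red, red

88500 Ω = 885 × 10^2.
8 → grey
8 → grey
5 → green
Multiplier 10^2 → red.
±2% tolerance → red.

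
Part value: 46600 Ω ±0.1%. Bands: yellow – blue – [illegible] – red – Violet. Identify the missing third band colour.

blue

46600 Ω = 466 × 10^2.
The third band gives digit 6 of the significand, and 6 is blue.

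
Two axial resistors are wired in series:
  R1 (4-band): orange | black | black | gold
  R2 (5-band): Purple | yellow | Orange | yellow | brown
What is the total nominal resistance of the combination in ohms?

R1: orange, black → 30; black ×1 → 30 Ω.
R2: violet, yellow, orange → 743; yellow ×10^4 → 7430000 Ω.
Series: 30 + 7430000 = 7430030 Ω.

7430030 Ω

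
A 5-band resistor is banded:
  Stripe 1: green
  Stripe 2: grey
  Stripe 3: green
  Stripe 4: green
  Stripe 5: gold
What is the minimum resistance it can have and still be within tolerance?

Green → 5 (first significant figure)
Grey → 8 (second significant figure)
Green → 5 (third significant figure)
Green → ×10^5 multiplier
Gold → ±5% tolerance
585 × 100000 = 58500000 Ω
Minimum = 58500000 × (1 − 5/100) = 55575000 Ω.

55575000 Ω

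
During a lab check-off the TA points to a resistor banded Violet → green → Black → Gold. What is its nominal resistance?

Violet → 7 (first significant figure)
Green → 5 (second significant figure)
Black → ×1 multiplier
75 × 1 = 75 Ω

75 Ω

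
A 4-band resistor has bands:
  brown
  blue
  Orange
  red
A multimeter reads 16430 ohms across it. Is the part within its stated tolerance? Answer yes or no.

Brown → 1 (first significant figure)
Blue → 6 (second significant figure)
Orange → ×10^3 multiplier
Red → ±2% tolerance
16 × 1000 = 16000 Ω
Allowed range: 15680 Ω to 16320 Ω.
16430 ohms lies outside that range.

no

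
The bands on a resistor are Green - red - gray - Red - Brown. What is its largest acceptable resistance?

Green → 5 (first significant figure)
Red → 2 (second significant figure)
Grey → 8 (third significant figure)
Red → ×10^2 multiplier
Brown → ±1% tolerance
528 × 100 = 52800 Ω
Largest = 52800 × (1 + 1/100) = 53328 Ω.

53328 Ω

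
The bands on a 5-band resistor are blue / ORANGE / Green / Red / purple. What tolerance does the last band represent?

±0.1%

The last band, violet, is the tolerance band.
Violet corresponds to ±0.1%.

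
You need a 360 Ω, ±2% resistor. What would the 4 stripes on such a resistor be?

orange, blue, brown, red

360 Ω = 36 × 10^1.
3 → orange
6 → blue
Multiplier 10^1 → brown.
±2% tolerance → red.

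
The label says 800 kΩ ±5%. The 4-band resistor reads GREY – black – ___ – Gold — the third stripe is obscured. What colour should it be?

yellow

800000 Ω = 80 × 10^4.
The third band is the multiplier, 10^4, which is yellow.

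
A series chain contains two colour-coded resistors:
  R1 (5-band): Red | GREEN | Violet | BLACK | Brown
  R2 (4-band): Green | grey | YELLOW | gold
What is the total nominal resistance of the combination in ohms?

580257 Ω

R1: red, green, violet → 257; black ×1 → 257 Ω.
R2: green, grey → 58; yellow ×10^4 → 580000 Ω.
Series: 257 + 580000 = 580257 Ω.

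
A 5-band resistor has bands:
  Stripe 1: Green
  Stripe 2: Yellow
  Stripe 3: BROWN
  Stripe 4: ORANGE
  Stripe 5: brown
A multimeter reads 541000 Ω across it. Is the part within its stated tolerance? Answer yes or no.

yes

Green → 5 (first significant figure)
Yellow → 4 (second significant figure)
Brown → 1 (third significant figure)
Orange → ×10^3 multiplier
Brown → ±1% tolerance
541 × 1000 = 541000 Ω
Allowed range: 535590 Ω to 546410 Ω.
541000 Ω lies inside that range.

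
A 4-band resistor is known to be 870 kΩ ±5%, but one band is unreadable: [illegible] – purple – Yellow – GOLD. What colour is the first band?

870000 Ω = 87 × 10^4.
The first band gives digit 8 of the significand, and 8 is grey.

grey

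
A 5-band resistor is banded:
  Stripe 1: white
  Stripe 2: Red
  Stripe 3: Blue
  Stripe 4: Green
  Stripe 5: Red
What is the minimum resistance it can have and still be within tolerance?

White → 9 (first significant figure)
Red → 2 (second significant figure)
Blue → 6 (third significant figure)
Green → ×10^5 multiplier
Red → ±2% tolerance
926 × 100000 = 92600000 Ω
Minimum = 92600000 × (1 − 2/100) = 90748000 Ω.

90748000 Ω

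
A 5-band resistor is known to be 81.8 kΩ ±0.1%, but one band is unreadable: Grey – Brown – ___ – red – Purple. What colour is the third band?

81800 Ω = 818 × 10^2.
The third band gives digit 8 of the significand, and 8 is grey.

grey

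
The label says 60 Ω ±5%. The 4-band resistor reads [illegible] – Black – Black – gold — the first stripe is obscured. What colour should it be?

blue

60 Ω = 60 × 10^0.
The first band gives digit 6 of the significand, and 6 is blue.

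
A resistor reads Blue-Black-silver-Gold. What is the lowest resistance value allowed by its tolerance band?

Blue → 6 (first significant figure)
Black → 0 (second significant figure)
Silver → ×0.01 multiplier
Gold → ±5% tolerance
60 × 0.01 = 0.6 Ω
Lowest = 0.6 × (1 − 5/100) = 0.57 Ω.

0.57 Ω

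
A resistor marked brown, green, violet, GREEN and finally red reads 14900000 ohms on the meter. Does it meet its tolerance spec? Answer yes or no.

Brown → 1 (first significant figure)
Green → 5 (second significant figure)
Violet → 7 (third significant figure)
Green → ×10^5 multiplier
Red → ±2% tolerance
157 × 100000 = 15700000 Ω
Allowed range: 15386000 Ω to 16014000 Ω.
14900000 ohms lies outside that range.

no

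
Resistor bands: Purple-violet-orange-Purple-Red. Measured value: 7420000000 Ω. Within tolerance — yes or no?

no

Violet → 7 (first significant figure)
Violet → 7 (second significant figure)
Orange → 3 (third significant figure)
Violet → ×10^7 multiplier
Red → ±2% tolerance
773 × 10000000 = 7730000000 Ω
Allowed range: 7575400000 Ω to 7884600000 Ω.
7420000000 Ω lies outside that range.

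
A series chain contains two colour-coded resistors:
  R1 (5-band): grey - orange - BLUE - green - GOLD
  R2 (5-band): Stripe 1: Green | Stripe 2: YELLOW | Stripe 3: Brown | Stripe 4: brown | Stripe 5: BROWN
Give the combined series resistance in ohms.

R1: grey, orange, blue → 836; green ×10^5 → 83600000 Ω.
R2: green, yellow, brown → 541; brown ×10 → 5410 Ω.
Series: 83600000 + 5410 = 83605410 Ω.

83605410 Ω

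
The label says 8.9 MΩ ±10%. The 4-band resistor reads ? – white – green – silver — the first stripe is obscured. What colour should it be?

grey

8900000 Ω = 89 × 10^5.
The first band gives digit 8 of the significand, and 8 is grey.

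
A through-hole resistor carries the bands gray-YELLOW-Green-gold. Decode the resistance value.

Grey → 8 (first significant figure)
Yellow → 4 (second significant figure)
Green → ×10^5 multiplier
84 × 100000 = 8400000 Ω

8400000 Ω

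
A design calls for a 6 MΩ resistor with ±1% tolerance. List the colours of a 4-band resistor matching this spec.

6000000 Ω = 60 × 10^5.
6 → blue
0 → black
Multiplier 10^5 → green.
±1% tolerance → brown.

blue, black, green, brown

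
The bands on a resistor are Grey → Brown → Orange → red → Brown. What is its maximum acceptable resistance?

82113 Ω

Grey → 8 (first significant figure)
Brown → 1 (second significant figure)
Orange → 3 (third significant figure)
Red → ×10^2 multiplier
Brown → ±1% tolerance
813 × 100 = 81300 Ω
Maximum = 81300 × (1 + 1/100) = 82113 Ω.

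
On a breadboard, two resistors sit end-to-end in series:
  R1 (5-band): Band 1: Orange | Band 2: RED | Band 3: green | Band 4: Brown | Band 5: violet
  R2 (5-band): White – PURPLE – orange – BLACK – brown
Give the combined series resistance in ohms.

4223 Ω

R1: orange, red, green → 325; brown ×10 → 3250 Ω.
R2: white, violet, orange → 973; black ×1 → 973 Ω.
Series: 3250 + 973 = 4223 Ω.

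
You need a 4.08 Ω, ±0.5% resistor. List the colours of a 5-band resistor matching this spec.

4.08 Ω = 408 × 10^-2.
4 → yellow
0 → black
8 → grey
Multiplier 10^-2 → silver.
±0.5% tolerance → green.

yellow, black, grey, silver, green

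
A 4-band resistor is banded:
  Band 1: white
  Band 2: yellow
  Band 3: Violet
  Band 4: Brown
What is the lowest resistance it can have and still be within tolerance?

930600000 Ω

White → 9 (first significant figure)
Yellow → 4 (second significant figure)
Violet → ×10^7 multiplier
Brown → ±1% tolerance
94 × 10000000 = 940000000 Ω
Lowest = 940000000 × (1 − 1/100) = 930600000 Ω.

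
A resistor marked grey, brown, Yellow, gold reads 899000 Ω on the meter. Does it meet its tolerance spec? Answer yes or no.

Grey → 8 (first significant figure)
Brown → 1 (second significant figure)
Yellow → ×10^4 multiplier
Gold → ±5% tolerance
81 × 10000 = 810000 Ω
Allowed range: 769500 Ω to 850500 Ω.
899000 Ω lies outside that range.

no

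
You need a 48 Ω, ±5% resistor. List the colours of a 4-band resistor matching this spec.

yellow, grey, black, gold

48 Ω = 48 × 10^0.
4 → yellow
8 → grey
Multiplier 10^0 → black.
±5% tolerance → gold.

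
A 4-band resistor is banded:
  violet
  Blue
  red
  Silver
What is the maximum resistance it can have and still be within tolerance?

Violet → 7 (first significant figure)
Blue → 6 (second significant figure)
Red → ×10^2 multiplier
Silver → ±10% tolerance
76 × 100 = 7600 Ω
Maximum = 7600 × (1 + 10/100) = 8360 Ω.

8360 Ω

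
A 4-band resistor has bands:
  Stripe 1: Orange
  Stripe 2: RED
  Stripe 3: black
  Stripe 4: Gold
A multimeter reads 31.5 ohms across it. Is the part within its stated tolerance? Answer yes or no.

Orange → 3 (first significant figure)
Red → 2 (second significant figure)
Black → ×1 multiplier
Gold → ±5% tolerance
32 × 1 = 32 Ω
Allowed range: 30.4 Ω to 33.6 Ω.
31.5 ohms lies inside that range.

yes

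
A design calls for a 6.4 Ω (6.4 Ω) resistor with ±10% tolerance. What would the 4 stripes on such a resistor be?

6.4 Ω = 64 × 10^-1.
6 → blue
4 → yellow
Multiplier 10^-1 → gold.
±10% tolerance → silver.

blue, yellow, gold, silver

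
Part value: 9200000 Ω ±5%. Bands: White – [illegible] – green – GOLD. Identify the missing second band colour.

9200000 Ω = 92 × 10^5.
The second band gives digit 2 of the significand, and 2 is red.

red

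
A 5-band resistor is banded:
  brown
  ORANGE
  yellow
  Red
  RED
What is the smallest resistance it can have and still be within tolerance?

13132 Ω

Brown → 1 (first significant figure)
Orange → 3 (second significant figure)
Yellow → 4 (third significant figure)
Red → ×10^2 multiplier
Red → ±2% tolerance
134 × 100 = 13400 Ω
Smallest = 13400 × (1 − 2/100) = 13132 Ω.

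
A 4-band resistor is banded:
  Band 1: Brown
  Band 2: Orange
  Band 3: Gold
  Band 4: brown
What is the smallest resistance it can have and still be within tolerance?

Brown → 1 (first significant figure)
Orange → 3 (second significant figure)
Gold → ×0.1 multiplier
Brown → ±1% tolerance
13 × 0.1 = 1.3 Ω
Smallest = 1.3 × (1 − 1/100) = 1.287 Ω.

1.287 Ω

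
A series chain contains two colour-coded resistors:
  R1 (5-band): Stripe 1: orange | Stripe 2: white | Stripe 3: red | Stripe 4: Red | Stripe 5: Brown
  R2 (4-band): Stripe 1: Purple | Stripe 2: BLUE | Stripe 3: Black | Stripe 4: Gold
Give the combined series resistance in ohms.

39276 Ω

R1: orange, white, red → 392; red ×10^2 → 39200 Ω.
R2: violet, blue → 76; black ×1 → 76 Ω.
Series: 39200 + 76 = 39276 Ω.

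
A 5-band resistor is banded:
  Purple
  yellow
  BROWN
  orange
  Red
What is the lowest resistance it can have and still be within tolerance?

Violet → 7 (first significant figure)
Yellow → 4 (second significant figure)
Brown → 1 (third significant figure)
Orange → ×10^3 multiplier
Red → ±2% tolerance
741 × 1000 = 741000 Ω
Lowest = 741000 × (1 − 2/100) = 726180 Ω.

726180 Ω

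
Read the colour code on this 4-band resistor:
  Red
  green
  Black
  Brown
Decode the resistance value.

25 Ω

Red → 2 (first significant figure)
Green → 5 (second significant figure)
Black → ×1 multiplier
25 × 1 = 25 Ω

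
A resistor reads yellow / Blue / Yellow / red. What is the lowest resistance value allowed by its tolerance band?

450800 Ω

Yellow → 4 (first significant figure)
Blue → 6 (second significant figure)
Yellow → ×10^4 multiplier
Red → ±2% tolerance
46 × 10000 = 460000 Ω
Lowest = 460000 × (1 − 2/100) = 450800 Ω.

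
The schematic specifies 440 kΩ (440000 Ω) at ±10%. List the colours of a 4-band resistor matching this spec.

440000 Ω = 44 × 10^4.
4 → yellow
4 → yellow
Multiplier 10^4 → yellow.
±10% tolerance → silver.

yellow, yellow, yellow, silver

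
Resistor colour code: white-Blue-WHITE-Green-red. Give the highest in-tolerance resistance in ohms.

98838000 Ω

White → 9 (first significant figure)
Blue → 6 (second significant figure)
White → 9 (third significant figure)
Green → ×10^5 multiplier
Red → ±2% tolerance
969 × 100000 = 96900000 Ω
Highest = 96900000 × (1 + 2/100) = 98838000 Ω.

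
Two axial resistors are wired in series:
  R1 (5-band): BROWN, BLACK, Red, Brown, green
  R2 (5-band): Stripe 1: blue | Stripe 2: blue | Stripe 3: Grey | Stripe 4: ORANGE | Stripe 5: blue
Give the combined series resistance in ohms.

669020 Ω

R1: brown, black, red → 102; brown ×10 → 1020 Ω.
R2: blue, blue, grey → 668; orange ×10^3 → 668000 Ω.
Series: 1020 + 668000 = 669020 Ω.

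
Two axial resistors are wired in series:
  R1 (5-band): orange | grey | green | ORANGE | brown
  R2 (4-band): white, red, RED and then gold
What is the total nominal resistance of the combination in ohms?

R1: orange, grey, green → 385; orange ×10^3 → 385000 Ω.
R2: white, red → 92; red ×10^2 → 9200 Ω.
Series: 385000 + 9200 = 394200 Ω.

394200 Ω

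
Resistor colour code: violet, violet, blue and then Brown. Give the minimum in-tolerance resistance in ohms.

76230000 Ω

Violet → 7 (first significant figure)
Violet → 7 (second significant figure)
Blue → ×10^6 multiplier
Brown → ±1% tolerance
77 × 1000000 = 77000000 Ω
Minimum = 77000000 × (1 − 1/100) = 76230000 Ω.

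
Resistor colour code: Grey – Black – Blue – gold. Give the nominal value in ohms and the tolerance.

80000000 Ω ±5%

Grey → 8 (first significant figure)
Black → 0 (second significant figure)
Blue → ×10^6 multiplier
Gold → ±5% tolerance
80 × 1000000 = 80000000 Ω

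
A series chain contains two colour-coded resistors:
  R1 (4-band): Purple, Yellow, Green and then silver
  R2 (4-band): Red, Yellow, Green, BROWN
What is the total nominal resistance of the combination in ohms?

R1: violet, yellow → 74; green ×10^5 → 7400000 Ω.
R2: red, yellow → 24; green ×10^5 → 2400000 Ω.
Series: 7400000 + 2400000 = 9800000 Ω.

9800000 Ω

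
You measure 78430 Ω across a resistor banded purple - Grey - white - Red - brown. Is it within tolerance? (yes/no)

yes

Violet → 7 (first significant figure)
Grey → 8 (second significant figure)
White → 9 (third significant figure)
Red → ×10^2 multiplier
Brown → ±1% tolerance
789 × 100 = 78900 Ω
Allowed range: 78111 Ω to 79689 Ω.
78430 Ω lies inside that range.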